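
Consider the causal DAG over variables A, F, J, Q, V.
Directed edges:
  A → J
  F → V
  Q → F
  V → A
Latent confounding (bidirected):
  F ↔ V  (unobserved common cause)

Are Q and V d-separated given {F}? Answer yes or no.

No — Q and V are d-connected given {F}.

Bayes-Ball from Q | {F} reaches {A,J,V}.
V ∈ reach(Q|{F}) ⇒ Q ⊥̸ V | {F}.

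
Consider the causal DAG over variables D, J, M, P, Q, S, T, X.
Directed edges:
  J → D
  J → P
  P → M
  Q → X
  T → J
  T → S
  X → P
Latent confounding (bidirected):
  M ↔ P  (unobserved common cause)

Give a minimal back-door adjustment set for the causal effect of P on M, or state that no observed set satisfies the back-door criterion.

P→M: no observed back-door set.

desc(P)\{P}={M}; candidates ⊆ {D,J,Q,S,T,X}.
P↔M: latent back-door arc(s) into P.
size 0: {}; under {} P still reaches {D,J,M,Q,S,T,X} ∋ M.
size 1: {D}, {J}, {Q} …(+3); under {D} P still reaches {J,M,Q,S,T,X} ∋ M.
size 2: {D,J}, {D,Q}, {D,S} …(+12); under {D,J} P still reaches {M,Q,X} ∋ M.
P↔M cannot be blocked by any observed set — no back-door set.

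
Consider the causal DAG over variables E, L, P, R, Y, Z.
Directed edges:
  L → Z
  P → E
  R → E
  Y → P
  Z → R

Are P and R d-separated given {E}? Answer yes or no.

Bayes-Ball from P | {E} reaches {L,R,Y,Z}.
R ∈ reach(P|{E}) ⇒ P ⊥̸ R | {E}.

No — P and R are d-connected given {E}.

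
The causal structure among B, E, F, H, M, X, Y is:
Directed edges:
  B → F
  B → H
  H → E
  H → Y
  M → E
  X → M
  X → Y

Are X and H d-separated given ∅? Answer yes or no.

Bayes-Ball from X | ∅ reaches {E,M,Y}.
H ∉ reach(X|∅) ⇒ X ⊥ H | ∅.

Yes — X ⊥ H | ∅.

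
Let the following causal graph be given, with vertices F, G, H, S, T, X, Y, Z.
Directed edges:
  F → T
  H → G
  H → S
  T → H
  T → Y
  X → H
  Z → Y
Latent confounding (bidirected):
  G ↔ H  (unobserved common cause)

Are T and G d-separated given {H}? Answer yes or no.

No — T and G are d-connected given {H}.

Bayes-Ball from T | {H} reaches {F,G,X,Y}.
G ∈ reach(T|{H}) ⇒ T ⊥̸ G | {H}.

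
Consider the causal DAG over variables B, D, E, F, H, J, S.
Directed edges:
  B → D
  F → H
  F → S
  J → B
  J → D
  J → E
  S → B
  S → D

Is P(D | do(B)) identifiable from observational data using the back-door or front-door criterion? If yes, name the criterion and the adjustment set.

P(D|do(B)): backdoor, adjust for {J, S}.

desc(B)\{B}={D}; candidates ⊆ {E,F,H,J,S}.
size 0: {}; under {} B still reaches {D,E,F,H,J,S} ∋ D.
size 1: {E}, {F}, {H} …(+2); under {E} B still reaches {D,F,H,J,S} ∋ D.
{J,S}: B⊥D given {J,S} in G with B→· removed — back-door holds.
P(D|do(B)) = Σ_{J,S} P(D|B,J,S)·P(J,S).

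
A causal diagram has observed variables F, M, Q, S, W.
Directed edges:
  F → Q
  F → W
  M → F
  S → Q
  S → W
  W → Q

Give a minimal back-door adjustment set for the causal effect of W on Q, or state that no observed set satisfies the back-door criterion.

W→Q: minimal back-door set {F, S}.

desc(W)\{W}={Q}; candidates ⊆ {F,M,S}.
size 0: {}; under {} W still reaches {F,M,Q,S} ∋ Q.
size 1: {F}, {M}, {S}; under {F} W still reaches {Q,S} ∋ Q.
{F,S}: W⊥Q given {F,S} in G with W→· removed — back-door holds.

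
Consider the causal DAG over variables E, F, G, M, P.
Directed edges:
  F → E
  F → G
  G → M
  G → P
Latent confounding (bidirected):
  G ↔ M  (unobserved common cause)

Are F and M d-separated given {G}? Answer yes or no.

No — F and M are d-connected given {G}.

Bayes-Ball from F | {G} reaches {E,M}.
M ∈ reach(F|{G}) ⇒ F ⊥̸ M | {G}.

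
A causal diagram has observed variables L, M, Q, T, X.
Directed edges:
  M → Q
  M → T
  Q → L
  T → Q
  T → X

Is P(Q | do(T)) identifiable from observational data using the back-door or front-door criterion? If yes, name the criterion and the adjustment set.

desc(T)\{T}={L,Q,X}; candidates ⊆ {M}.
size 0: {}; under {} T still reaches {L,M,Q} ∋ Q.
{M}: T⊥Q given {M} in G with T→· removed — back-door holds.
P(Q|do(T)) = Σ_{M} P(Q|T,M)·P(M).

P(Q|do(T)): backdoor, adjust for {M}.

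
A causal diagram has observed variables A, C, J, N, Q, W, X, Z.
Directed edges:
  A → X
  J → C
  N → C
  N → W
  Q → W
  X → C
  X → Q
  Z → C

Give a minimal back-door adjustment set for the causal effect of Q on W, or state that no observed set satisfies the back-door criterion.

desc(Q)\{Q}={W}; candidates ⊆ {A,C,J,N,X,Z}.
∅: Q⊥W given ∅ in G with Q→· removed — back-door holds.

Q→W: minimal back-door set ∅.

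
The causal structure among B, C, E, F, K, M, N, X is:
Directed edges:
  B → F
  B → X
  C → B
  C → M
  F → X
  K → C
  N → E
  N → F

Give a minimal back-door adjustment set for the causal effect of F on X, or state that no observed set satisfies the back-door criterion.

desc(F)\{F}={X}; candidates ⊆ {B,C,E,K,M,N}.
size 0: {}; under {} F still reaches {B,C,E,K,M,N,X} ∋ X.
{B}: F⊥X given {B} in G with F→· removed — back-door holds.

F→X: minimal back-door set {B}.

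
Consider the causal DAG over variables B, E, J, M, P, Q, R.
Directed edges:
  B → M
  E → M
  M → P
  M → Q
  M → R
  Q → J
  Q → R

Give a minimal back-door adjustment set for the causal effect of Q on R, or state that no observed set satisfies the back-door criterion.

Q→R: minimal back-door set {M}.

desc(Q)\{Q}={J,R}; candidates ⊆ {B,E,M,P}.
size 0: {}; under {} Q still reaches {B,E,M,P,R} ∋ R.
{M}: Q⊥R given {M} in G with Q→· removed — back-door holds.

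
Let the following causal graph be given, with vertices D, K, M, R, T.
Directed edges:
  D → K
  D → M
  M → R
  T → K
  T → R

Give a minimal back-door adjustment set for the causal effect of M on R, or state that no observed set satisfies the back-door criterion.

desc(M)\{M}={R}; candidates ⊆ {D,K,T}.
∅: M⊥R given ∅ in G with M→· removed — back-door holds.

M→R: minimal back-door set ∅.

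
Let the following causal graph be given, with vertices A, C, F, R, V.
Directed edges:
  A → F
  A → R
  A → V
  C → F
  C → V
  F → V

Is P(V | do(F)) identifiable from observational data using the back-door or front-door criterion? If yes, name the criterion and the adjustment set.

desc(F)\{F}={V}; candidates ⊆ {A,C,R}.
size 0: {}; under {} F still reaches {A,C,R,V} ∋ V.
size 1: {A}, {C}, {R}; under {A} F still reaches {C,V} ∋ V.
{A,C}: F⊥V given {A,C} in G with F→· removed — back-door holds.
P(V|do(F)) = Σ_{A,C} P(V|F,A,C)·P(A,C).

P(V|do(F)): backdoor, adjust for {A, C}.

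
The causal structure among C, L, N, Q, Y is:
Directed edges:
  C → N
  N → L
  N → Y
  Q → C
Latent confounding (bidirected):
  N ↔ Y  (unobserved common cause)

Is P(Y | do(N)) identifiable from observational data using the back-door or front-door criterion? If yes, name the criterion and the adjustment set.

P(Y|do(N)): not identifiable (no BD/FD set).

desc(N)\{N}={L,Y}; candidates ⊆ {C,Q}.
N↔Y: latent back-door arc(s) into N.
size 0: {}; under {} N still reaches {C,Q,Y} ∋ Y.
size 1: {C}, {Q}; under {C} N still reaches {Y} ∋ Y.
size 2: {C,Q}; under {C,Q} N still reaches {Y} ∋ Y.
N↔Y cannot be blocked by any observed set — no back-door set.
No mediator lies on a directed N→…→Y path.
Neither criterion identifies P(Y|do(N)) in this graph.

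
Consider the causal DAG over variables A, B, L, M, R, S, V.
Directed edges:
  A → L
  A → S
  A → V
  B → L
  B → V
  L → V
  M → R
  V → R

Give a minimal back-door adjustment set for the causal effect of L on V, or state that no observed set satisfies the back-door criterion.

desc(L)\{L}={R,V}; candidates ⊆ {A,B,M,S}.
size 0: {}; under {} L still reaches {A,B,R,S,V} ∋ V.
size 1: {A}, {B}, {M} …(+1); under {A} L still reaches {B,R,V} ∋ V.
{A,B}: L⊥V given {A,B} in G with L→· removed — back-door holds.

L→V: minimal back-door set {A, B}.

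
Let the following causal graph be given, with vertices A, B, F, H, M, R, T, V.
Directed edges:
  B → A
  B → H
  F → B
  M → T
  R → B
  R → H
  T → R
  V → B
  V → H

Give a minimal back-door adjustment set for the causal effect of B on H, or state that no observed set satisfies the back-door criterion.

desc(B)\{B}={A,H}; candidates ⊆ {F,M,R,T,V}.
size 0: {}; under {} B still reaches {F,H,M,R,T,V} ∋ H.
size 1: {F}, {M}, {R} …(+2); under {F} B still reaches {H,M,R,T,V} ∋ H.
{R,V}: B⊥H given {R,V} in G with B→· removed — back-door holds.

B→H: minimal back-door set {R, V}.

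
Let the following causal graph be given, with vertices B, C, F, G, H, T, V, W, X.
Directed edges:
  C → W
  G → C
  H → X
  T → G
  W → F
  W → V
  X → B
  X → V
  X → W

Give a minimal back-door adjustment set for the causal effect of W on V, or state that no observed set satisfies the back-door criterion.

desc(W)\{W}={F,V}; candidates ⊆ {B,C,G,H,T,X}.
size 0: {}; under {} W still reaches {B,C,G,H,T,V,X} ∋ V.
{X}: W⊥V given {X} in G with W→· removed — back-door holds.

W→V: minimal back-door set {X}.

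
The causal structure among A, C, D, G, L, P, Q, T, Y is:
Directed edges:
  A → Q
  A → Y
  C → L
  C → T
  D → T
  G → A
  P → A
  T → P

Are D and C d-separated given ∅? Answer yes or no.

Yes — D ⊥ C | ∅.

Bayes-Ball from D | ∅ reaches {A,P,Q,T,Y}.
C ∉ reach(D|∅) ⇒ D ⊥ C | ∅.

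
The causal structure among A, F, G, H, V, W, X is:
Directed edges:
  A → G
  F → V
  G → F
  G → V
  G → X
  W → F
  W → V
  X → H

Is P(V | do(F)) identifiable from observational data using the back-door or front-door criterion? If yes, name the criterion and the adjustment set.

P(V|do(F)): backdoor, adjust for {G, W}.

desc(F)\{F}={V}; candidates ⊆ {A,G,H,W,X}.
size 0: {}; under {} F still reaches {A,G,H,V,W,X} ∋ V.
size 1: {A}, {G}, {H} …(+2); under {A} F still reaches {G,H,V,W,X} ∋ V.
{G,W}: F⊥V given {G,W} in G with F→· removed — back-door holds.
P(V|do(F)) = Σ_{G,W} P(V|F,G,W)·P(G,W).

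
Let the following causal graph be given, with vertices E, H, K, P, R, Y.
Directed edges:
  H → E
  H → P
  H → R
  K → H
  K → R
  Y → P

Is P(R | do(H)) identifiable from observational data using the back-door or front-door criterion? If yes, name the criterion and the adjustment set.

P(R|do(H)): backdoor, adjust for {K}.

desc(H)\{H}={E,P,R}; candidates ⊆ {K,Y}.
size 0: {}; under {} H still reaches {K,R} ∋ R.
{K}: H⊥R given {K} in G with H→· removed — back-door holds.
P(R|do(H)) = Σ_{K} P(R|H,K)·P(K).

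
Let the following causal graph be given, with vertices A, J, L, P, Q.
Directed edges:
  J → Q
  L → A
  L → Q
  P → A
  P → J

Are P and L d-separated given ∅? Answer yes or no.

Bayes-Ball from P | ∅ reaches {A,J,Q}.
L ∉ reach(P|∅) ⇒ P ⊥ L | ∅.

Yes — P ⊥ L | ∅.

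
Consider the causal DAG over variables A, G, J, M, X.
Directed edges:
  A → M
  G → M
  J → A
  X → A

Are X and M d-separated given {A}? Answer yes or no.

Yes — X ⊥ M | {A}.

Bayes-Ball from X | {A} reaches {J}.
M ∉ reach(X|{A}) ⇒ X ⊥ M | {A}.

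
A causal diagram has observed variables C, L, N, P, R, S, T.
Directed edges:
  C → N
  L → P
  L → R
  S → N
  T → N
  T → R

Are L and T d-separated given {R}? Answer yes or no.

No — L and T are d-connected given {R}.

Bayes-Ball from L | {R} reaches {N,P,T}.
T ∈ reach(L|{R}) ⇒ L ⊥̸ T | {R}.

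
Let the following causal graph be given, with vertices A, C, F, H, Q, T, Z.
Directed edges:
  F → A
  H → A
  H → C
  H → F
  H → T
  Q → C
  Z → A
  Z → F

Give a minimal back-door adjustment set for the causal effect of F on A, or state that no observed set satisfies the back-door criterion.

desc(F)\{F}={A}; candidates ⊆ {C,H,Q,T,Z}.
size 0: {}; under {} F still reaches {A,C,H,T,Z} ∋ A.
size 1: {C}, {H}, {Q} …(+2); under {C} F still reaches {A,H,Q,T,Z} ∋ A.
{H,Z}: F⊥A given {H,Z} in G with F→· removed — back-door holds.

F→A: minimal back-door set {H, Z}.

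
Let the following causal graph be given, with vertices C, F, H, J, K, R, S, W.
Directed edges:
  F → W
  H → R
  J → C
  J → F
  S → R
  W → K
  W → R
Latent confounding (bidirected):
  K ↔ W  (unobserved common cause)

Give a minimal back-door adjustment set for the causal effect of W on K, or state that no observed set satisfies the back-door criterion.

desc(W)\{W}={K,R}; candidates ⊆ {C,F,H,J,S}.
W↔K: latent back-door arc(s) into W.
size 0: {}; under {} W still reaches {C,F,J,K} ∋ K.
size 1: {C}, {F}, {H} …(+2); under {C} W still reaches {F,J,K} ∋ K.
size 2: {C,F}, {C,H}, {C,J} …(+7); under {C,F} W still reaches {K} ∋ K.
W↔K cannot be blocked by any observed set — no back-door set.

W→K: no observed back-door set.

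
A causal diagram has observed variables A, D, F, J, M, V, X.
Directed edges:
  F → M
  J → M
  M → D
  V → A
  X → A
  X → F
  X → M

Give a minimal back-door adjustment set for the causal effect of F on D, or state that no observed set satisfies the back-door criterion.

F→D: minimal back-door set {X}.

desc(F)\{F}={D,M}; candidates ⊆ {A,J,V,X}.
size 0: {}; under {} F still reaches {A,D,M,X} ∋ D.
{X}: F⊥D given {X} in G with F→· removed — back-door holds.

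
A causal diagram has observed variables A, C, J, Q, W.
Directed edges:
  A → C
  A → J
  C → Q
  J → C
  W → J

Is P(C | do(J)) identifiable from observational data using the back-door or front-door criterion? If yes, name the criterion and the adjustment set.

desc(J)\{J}={C,Q}; candidates ⊆ {A,W}.
size 0: {}; under {} J still reaches {A,C,Q,W} ∋ C.
{A}: J⊥C given {A} in G with J→· removed — back-door holds.
P(C|do(J)) = Σ_{A} P(C|J,A)·P(A).

P(C|do(J)): backdoor, adjust for {A}.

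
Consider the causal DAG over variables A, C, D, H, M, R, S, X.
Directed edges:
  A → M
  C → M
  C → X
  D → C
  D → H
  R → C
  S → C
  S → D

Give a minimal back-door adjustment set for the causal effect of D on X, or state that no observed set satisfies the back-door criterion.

desc(D)\{D}={C,H,M,X}; candidates ⊆ {A,R,S}.
size 0: {}; under {} D still reaches {C,M,S,X} ∋ X.
{S}: D⊥X given {S} in G with D→· removed — back-door holds.

D→X: minimal back-door set {S}.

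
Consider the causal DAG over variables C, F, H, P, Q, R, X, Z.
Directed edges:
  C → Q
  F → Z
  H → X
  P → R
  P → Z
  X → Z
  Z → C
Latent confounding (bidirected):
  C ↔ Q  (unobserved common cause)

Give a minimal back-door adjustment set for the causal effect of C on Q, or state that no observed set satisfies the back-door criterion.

desc(C)\{C}={Q}; candidates ⊆ {F,H,P,R,X,Z}.
C↔Q: latent back-door arc(s) into C.
size 0: {}; under {} C still reaches {F,H,P,Q,R,X,Z} ∋ Q.
size 1: {F}, {H}, {P} …(+3); under {F} C still reaches {H,P,Q,R,X,Z} ∋ Q.
size 2: {F,H}, {F,P}, {F,R} …(+12); under {F,H} C still reaches {P,Q,R,X,Z} ∋ Q.
C↔Q cannot be blocked by any observed set — no back-door set.

C→Q: no observed back-door set.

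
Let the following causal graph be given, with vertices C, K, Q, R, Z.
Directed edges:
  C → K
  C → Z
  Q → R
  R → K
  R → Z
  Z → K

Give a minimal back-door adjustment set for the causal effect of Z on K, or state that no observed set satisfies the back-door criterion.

Z→K: minimal back-door set {C, R}.

desc(Z)\{Z}={K}; candidates ⊆ {C,Q,R}.
size 0: {}; under {} Z still reaches {C,K,Q,R} ∋ K.
size 1: {C}, {Q}, {R}; under {C} Z still reaches {K,Q,R} ∋ K.
{C,R}: Z⊥K given {C,R} in G with Z→· removed — back-door holds.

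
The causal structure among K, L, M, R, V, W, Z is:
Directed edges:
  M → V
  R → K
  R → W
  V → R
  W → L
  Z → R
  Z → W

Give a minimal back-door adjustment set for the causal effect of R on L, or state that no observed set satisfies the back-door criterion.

desc(R)\{R}={K,L,W}; candidates ⊆ {M,V,Z}.
size 0: {}; under {} R still reaches {L,M,V,W,Z} ∋ L.
{Z}: R⊥L given {Z} in G with R→· removed — back-door holds.

R→L: minimal back-door set {Z}.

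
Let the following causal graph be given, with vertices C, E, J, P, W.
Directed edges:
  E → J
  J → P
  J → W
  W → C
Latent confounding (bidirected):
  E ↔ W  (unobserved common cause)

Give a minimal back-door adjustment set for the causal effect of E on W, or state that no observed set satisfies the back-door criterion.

desc(E)\{E}={C,J,P,W}; candidates ⊆ {—}.
E↔W: latent back-door arc(s) into E.
size 0: {}; under {} E still reaches {C,W} ∋ W.
E↔W cannot be blocked by any observed set — no back-door set.

E→W: no observed back-door set.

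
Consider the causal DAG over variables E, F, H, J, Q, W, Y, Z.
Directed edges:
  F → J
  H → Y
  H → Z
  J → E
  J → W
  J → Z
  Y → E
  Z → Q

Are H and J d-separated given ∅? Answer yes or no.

Yes — H ⊥ J | ∅.

Bayes-Ball from H | ∅ reaches {E,Q,Y,Z}.
J ∉ reach(H|∅) ⇒ H ⊥ J | ∅.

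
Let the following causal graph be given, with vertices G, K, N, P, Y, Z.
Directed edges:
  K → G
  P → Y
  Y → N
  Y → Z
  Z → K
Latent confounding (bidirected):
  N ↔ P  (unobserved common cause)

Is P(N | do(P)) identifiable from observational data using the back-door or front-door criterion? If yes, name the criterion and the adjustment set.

P(N|do(P)): frontdoor, adjust for {Y}.

desc(P)\{P}={G,K,N,Y,Z}; candidates ⊆ {—}.
P↔N: latent back-door arc(s) into P.
size 0: {}; under {} P still reaches {N} ∋ N.
P↔N cannot be blocked by any observed set — no back-door set.
{Y}: (i) intercepts every directed P→N path; (ii) no back-door P→{Y}; (iii) {P} blocks every back-door {Y}→N. Front-door holds.
P(N|do(P)) = Σ_{Y} P(Y|P) Σ_{P'} P(N|Y,P')P(P').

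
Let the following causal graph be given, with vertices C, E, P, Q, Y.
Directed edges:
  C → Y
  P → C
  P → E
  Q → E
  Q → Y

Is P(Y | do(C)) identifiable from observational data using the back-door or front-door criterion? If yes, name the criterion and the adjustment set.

desc(C)\{C}={Y}; candidates ⊆ {E,P,Q}.
∅: C⊥Y given ∅ in G with C→· removed — back-door holds.
P(Y|do(C)) = P(Y|C) — no adjustment needed.

P(Y|do(C)): backdoor, adjust for ∅.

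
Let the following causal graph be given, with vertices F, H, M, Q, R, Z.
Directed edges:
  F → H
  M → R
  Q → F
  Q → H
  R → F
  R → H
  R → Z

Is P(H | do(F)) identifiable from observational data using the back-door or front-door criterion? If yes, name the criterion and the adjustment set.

P(H|do(F)): backdoor, adjust for {Q, R}.

desc(F)\{F}={H}; candidates ⊆ {M,Q,R,Z}.
size 0: {}; under {} F still reaches {H,M,Q,R,Z} ∋ H.
size 1: {M}, {Q}, {R} …(+1); under {M} F still reaches {H,Q,R,Z} ∋ H.
{Q,R}: F⊥H given {Q,R} in G with F→· removed — back-door holds.
P(H|do(F)) = Σ_{Q,R} P(H|F,Q,R)·P(Q,R).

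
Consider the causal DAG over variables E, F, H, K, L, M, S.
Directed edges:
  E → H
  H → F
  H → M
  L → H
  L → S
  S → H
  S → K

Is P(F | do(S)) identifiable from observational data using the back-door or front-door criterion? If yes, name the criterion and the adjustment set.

P(F|do(S)): backdoor, adjust for {L}.

desc(S)\{S}={F,H,K,M}; candidates ⊆ {E,L}.
size 0: {}; under {} S still reaches {F,H,L,M} ∋ F.
{L}: S⊥F given {L} in G with S→· removed — back-door holds.
P(F|do(S)) = Σ_{L} P(F|S,L)·P(L).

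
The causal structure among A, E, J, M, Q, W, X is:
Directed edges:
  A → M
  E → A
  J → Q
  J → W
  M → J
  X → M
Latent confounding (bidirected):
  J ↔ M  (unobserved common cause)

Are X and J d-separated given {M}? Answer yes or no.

No — X and J are d-connected given {M}.

Bayes-Ball from X | {M} reaches {A,E,J,Q,W}.
J ∈ reach(X|{M}) ⇒ X ⊥̸ J | {M}.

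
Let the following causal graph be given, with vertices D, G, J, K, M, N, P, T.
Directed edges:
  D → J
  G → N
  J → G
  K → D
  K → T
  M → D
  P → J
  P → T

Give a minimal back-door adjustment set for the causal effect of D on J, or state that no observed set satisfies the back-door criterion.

D→J: minimal back-door set ∅.

desc(D)\{D}={G,J,N}; candidates ⊆ {K,M,P,T}.
∅: D⊥J given ∅ in G with D→· removed — back-door holds.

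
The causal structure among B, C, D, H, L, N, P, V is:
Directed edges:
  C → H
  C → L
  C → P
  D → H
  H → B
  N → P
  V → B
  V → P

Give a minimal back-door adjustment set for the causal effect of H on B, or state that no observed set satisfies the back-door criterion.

desc(H)\{H}={B}; candidates ⊆ {C,D,L,N,P,V}.
∅: H⊥B given ∅ in G with H→· removed — back-door holds.

H→B: minimal back-door set ∅.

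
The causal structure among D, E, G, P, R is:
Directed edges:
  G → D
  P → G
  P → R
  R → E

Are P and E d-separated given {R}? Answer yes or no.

Bayes-Ball from P | {R} reaches {D,G}.
E ∉ reach(P|{R}) ⇒ P ⊥ E | {R}.

Yes — P ⊥ E | {R}.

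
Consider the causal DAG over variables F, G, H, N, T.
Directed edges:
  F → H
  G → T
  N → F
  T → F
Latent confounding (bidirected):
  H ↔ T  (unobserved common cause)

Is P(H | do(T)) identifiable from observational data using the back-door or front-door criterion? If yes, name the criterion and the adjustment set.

desc(T)\{T}={F,H}; candidates ⊆ {G,N}.
T↔H: latent back-door arc(s) into T.
size 0: {}; under {} T still reaches {G,H} ∋ H.
size 1: {G}, {N}; under {G} T still reaches {H} ∋ H.
size 2: {G,N}; under {G,N} T still reaches {H} ∋ H.
T↔H cannot be blocked by any observed set — no back-door set.
{F}: (i) intercepts every directed T→H path; (ii) no back-door T→{F}; (iii) {T} blocks every back-door {F}→H. Front-door holds.
P(H|do(T)) = Σ_{F} P(F|T) Σ_{T'} P(H|F,T')P(T').

P(H|do(T)): frontdoor, adjust for {F}.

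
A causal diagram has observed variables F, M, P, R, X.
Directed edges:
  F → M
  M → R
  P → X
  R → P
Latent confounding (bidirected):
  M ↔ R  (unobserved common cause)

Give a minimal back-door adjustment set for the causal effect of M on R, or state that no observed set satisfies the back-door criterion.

desc(M)\{M}={P,R,X}; candidates ⊆ {F}.
M↔R: latent back-door arc(s) into M.
size 0: {}; under {} M still reaches {F,P,R,X} ∋ R.
size 1: {F}; under {F} M still reaches {P,R,X} ∋ R.
M↔R cannot be blocked by any observed set — no back-door set.

M→R: no observed back-door set.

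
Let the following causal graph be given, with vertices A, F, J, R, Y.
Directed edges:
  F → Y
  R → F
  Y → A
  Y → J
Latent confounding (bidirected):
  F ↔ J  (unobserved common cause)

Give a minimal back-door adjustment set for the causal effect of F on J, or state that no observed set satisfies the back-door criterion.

desc(F)\{F}={A,J,Y}; candidates ⊆ {R}.
F↔J: latent back-door arc(s) into F.
size 0: {}; under {} F still reaches {J,R} ∋ J.
size 1: {R}; under {R} F still reaches {J} ∋ J.
F↔J cannot be blocked by any observed set — no back-door set.

F→J: no observed back-door set.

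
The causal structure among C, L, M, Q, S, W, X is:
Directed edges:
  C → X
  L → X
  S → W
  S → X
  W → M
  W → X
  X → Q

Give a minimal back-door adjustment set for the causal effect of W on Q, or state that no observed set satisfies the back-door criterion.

desc(W)\{W}={M,Q,X}; candidates ⊆ {C,L,S}.
size 0: {}; under {} W still reaches {Q,S,X} ∋ Q.
{S}: W⊥Q given {S} in G with W→· removed — back-door holds.

W→Q: minimal back-door set {S}.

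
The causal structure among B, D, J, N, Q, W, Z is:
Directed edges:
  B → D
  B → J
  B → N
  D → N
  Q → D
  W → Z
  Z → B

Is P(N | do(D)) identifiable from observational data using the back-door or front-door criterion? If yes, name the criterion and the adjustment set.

P(N|do(D)): backdoor, adjust for {B}.

desc(D)\{D}={N}; candidates ⊆ {B,J,Q,W,Z}.
size 0: {}; under {} D still reaches {B,J,N,Q,W,Z} ∋ N.
{B}: D⊥N given {B} in G with D→· removed — back-door holds.
P(N|do(D)) = Σ_{B} P(N|D,B)·P(B).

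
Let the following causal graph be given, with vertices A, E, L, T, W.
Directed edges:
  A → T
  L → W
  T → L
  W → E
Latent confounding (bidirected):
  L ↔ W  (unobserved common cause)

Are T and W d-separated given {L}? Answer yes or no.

Bayes-Ball from T | {L} reaches {A,E,W}.
W ∈ reach(T|{L}) ⇒ T ⊥̸ W | {L}.

No — T and W are d-connected given {L}.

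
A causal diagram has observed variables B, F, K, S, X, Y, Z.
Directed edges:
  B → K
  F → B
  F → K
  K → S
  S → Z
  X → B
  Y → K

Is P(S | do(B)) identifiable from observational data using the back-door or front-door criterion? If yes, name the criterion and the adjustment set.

desc(B)\{B}={K,S,Z}; candidates ⊆ {F,X,Y}.
size 0: {}; under {} B still reaches {F,K,S,X,Z} ∋ S.
{F}: B⊥S given {F} in G with B→· removed — back-door holds.
P(S|do(B)) = Σ_{F} P(S|B,F)·P(F).

P(S|do(B)): backdoor, adjust for {F}.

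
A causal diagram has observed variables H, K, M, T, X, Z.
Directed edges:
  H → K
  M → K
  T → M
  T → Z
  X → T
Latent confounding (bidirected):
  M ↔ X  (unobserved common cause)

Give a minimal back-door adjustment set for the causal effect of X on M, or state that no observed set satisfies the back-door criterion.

X→M: no observed back-door set.

desc(X)\{X}={K,M,T,Z}; candidates ⊆ {H}.
X↔M: latent back-door arc(s) into X.
size 0: {}; under {} X still reaches {K,M} ∋ M.
size 1: {H}; under {H} X still reaches {K,M} ∋ M.
X↔M cannot be blocked by any observed set — no back-door set.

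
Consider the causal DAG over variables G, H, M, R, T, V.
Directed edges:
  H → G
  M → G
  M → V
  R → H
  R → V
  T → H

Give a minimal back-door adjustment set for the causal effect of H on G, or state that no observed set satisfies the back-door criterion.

H→G: minimal back-door set ∅.

desc(H)\{H}={G}; candidates ⊆ {M,R,T,V}.
∅: H⊥G given ∅ in G with H→· removed — back-door holds.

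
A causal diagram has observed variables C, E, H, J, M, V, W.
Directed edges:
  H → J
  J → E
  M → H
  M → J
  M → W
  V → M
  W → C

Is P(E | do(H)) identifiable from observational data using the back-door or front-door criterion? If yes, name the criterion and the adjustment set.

P(E|do(H)): backdoor, adjust for {M}.

desc(H)\{H}={E,J}; candidates ⊆ {C,M,V,W}.
size 0: {}; under {} H still reaches {C,E,J,M,V,W} ∋ E.
{M}: H⊥E given {M} in G with H→· removed — back-door holds.
P(E|do(H)) = Σ_{M} P(E|H,M)·P(M).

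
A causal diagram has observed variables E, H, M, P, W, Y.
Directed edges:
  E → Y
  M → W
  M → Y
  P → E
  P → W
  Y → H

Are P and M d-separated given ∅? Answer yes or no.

Yes — P ⊥ M | ∅.

Bayes-Ball from P | ∅ reaches {E,H,W,Y}.
M ∉ reach(P|∅) ⇒ P ⊥ M | ∅.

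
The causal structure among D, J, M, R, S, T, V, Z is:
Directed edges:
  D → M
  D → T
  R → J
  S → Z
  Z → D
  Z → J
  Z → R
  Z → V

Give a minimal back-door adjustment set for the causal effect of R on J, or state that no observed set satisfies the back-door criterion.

desc(R)\{R}={J}; candidates ⊆ {D,M,S,T,V,Z}.
size 0: {}; under {} R still reaches {D,J,M,S,T,V,Z} ∋ J.
{Z}: R⊥J given {Z} in G with R→· removed — back-door holds.

R→J: minimal back-door set {Z}.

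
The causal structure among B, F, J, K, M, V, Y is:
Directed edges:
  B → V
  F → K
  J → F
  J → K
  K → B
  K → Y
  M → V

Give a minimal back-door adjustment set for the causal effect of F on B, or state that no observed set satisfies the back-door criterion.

F→B: minimal back-door set {J}.

desc(F)\{F}={B,K,V,Y}; candidates ⊆ {J,M}.
size 0: {}; under {} F still reaches {B,J,K,V,Y} ∋ B.
{J}: F⊥B given {J} in G with F→· removed — back-door holds.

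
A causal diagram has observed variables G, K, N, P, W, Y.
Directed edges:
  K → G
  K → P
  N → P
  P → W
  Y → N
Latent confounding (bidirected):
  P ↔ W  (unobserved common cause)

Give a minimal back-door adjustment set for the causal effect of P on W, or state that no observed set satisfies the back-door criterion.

P→W: no observed back-door set.

desc(P)\{P}={W}; candidates ⊆ {G,K,N,Y}.
P↔W: latent back-door arc(s) into P.
size 0: {}; under {} P still reaches {G,K,N,W,Y} ∋ W.
size 1: {G}, {K}, {N} …(+1); under {G} P still reaches {K,N,W,Y} ∋ W.
size 2: {G,K}, {G,N}, {G,Y} …(+3); under {G,K} P still reaches {N,W,Y} ∋ W.
P↔W cannot be blocked by any observed set — no back-door set.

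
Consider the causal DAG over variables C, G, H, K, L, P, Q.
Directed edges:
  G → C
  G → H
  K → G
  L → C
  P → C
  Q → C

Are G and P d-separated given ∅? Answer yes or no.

Yes — G ⊥ P | ∅.

Bayes-Ball from G | ∅ reaches {C,H,K}.
P ∉ reach(G|∅) ⇒ G ⊥ P | ∅.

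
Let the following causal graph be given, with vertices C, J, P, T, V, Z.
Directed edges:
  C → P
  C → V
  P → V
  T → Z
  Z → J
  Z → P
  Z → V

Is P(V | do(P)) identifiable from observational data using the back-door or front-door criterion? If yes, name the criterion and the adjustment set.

desc(P)\{P}={V}; candidates ⊆ {C,J,T,Z}.
size 0: {}; under {} P still reaches {C,J,T,V,Z} ∋ V.
size 1: {C}, {J}, {T} …(+1); under {C} P still reaches {J,T,V,Z} ∋ V.
{C,Z}: P⊥V given {C,Z} in G with P→· removed — back-door holds.
P(V|do(P)) = Σ_{C,Z} P(V|P,C,Z)·P(C,Z).

P(V|do(P)): backdoor, adjust for {C, Z}.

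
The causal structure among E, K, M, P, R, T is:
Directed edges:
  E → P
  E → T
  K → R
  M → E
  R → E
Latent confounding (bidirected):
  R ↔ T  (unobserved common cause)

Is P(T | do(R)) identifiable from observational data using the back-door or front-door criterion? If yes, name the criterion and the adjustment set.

P(T|do(R)): frontdoor, adjust for {E}.

desc(R)\{R}={E,P,T}; candidates ⊆ {K,M}.
R↔T: latent back-door arc(s) into R.
size 0: {}; under {} R still reaches {K,T} ∋ T.
size 1: {K}, {M}; under {K} R still reaches {T} ∋ T.
size 2: {K,M}; under {K,M} R still reaches {T} ∋ T.
R↔T cannot be blocked by any observed set — no back-door set.
{E}: (i) intercepts every directed R→T path; (ii) no back-door R→{E}; (iii) {R} blocks every back-door {E}→T. Front-door holds.
P(T|do(R)) = Σ_{E} P(E|R) Σ_{R'} P(T|E,R')P(R').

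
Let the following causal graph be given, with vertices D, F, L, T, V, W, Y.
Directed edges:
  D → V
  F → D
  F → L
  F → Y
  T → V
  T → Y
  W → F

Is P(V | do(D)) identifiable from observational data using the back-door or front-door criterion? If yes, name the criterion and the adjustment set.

P(V|do(D)): backdoor, adjust for ∅.

desc(D)\{D}={V}; candidates ⊆ {F,L,T,W,Y}.
∅: D⊥V given ∅ in G with D→· removed — back-door holds.
P(V|do(D)) = P(V|D) — no adjustment needed.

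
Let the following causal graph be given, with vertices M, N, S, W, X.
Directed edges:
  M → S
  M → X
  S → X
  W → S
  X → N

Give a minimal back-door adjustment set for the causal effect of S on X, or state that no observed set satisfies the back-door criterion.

S→X: minimal back-door set {M}.

desc(S)\{S}={N,X}; candidates ⊆ {M,W}.
size 0: {}; under {} S still reaches {M,N,W,X} ∋ X.
{M}: S⊥X given {M} in G with S→· removed — back-door holds.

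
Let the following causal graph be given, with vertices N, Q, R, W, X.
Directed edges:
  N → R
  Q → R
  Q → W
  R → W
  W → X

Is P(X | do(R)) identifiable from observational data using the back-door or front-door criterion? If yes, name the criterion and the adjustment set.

P(X|do(R)): backdoor, adjust for {Q}.

desc(R)\{R}={W,X}; candidates ⊆ {N,Q}.
size 0: {}; under {} R still reaches {N,Q,W,X} ∋ X.
{Q}: R⊥X given {Q} in G with R→· removed — back-door holds.
P(X|do(R)) = Σ_{Q} P(X|R,Q)·P(Q).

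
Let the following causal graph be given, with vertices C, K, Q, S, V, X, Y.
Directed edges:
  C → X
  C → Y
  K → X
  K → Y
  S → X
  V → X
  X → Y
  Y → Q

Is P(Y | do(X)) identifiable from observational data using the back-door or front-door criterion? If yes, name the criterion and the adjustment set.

desc(X)\{X}={Q,Y}; candidates ⊆ {C,K,S,V}.
size 0: {}; under {} X still reaches {C,K,Q,S,V,Y} ∋ Y.
size 1: {C}, {K}, {S} …(+1); under {C} X still reaches {K,Q,S,V,Y} ∋ Y.
{C,K}: X⊥Y given {C,K} in G with X→· removed — back-door holds.
P(Y|do(X)) = Σ_{C,K} P(Y|X,C,K)·P(C,K).

P(Y|do(X)): backdoor, adjust for {C, K}.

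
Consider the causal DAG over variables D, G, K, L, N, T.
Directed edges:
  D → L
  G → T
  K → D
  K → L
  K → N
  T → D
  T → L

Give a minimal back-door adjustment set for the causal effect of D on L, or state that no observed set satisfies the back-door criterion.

desc(D)\{D}={L}; candidates ⊆ {G,K,N,T}.
size 0: {}; under {} D still reaches {G,K,L,N,T} ∋ L.
size 1: {G}, {K}, {N} …(+1); under {G} D still reaches {K,L,N,T} ∋ L.
{K,T}: D⊥L given {K,T} in G with D→· removed — back-door holds.

D→L: minimal back-door set {K, T}.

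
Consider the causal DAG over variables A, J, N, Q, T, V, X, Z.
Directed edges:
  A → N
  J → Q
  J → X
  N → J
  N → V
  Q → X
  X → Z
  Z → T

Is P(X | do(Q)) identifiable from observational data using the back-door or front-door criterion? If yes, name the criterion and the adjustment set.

desc(Q)\{Q}={T,X,Z}; candidates ⊆ {A,J,N,V}.
size 0: {}; under {} Q still reaches {A,J,N,T,V,X,Z} ∋ X.
{J}: Q⊥X given {J} in G with Q→· removed — back-door holds.
P(X|do(Q)) = Σ_{J} P(X|Q,J)·P(J).

P(X|do(Q)): backdoor, adjust for {J}.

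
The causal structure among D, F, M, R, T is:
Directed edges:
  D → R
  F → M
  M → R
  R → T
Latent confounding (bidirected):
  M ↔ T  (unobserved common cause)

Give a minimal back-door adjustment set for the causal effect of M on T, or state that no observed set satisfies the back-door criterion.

desc(M)\{M}={R,T}; candidates ⊆ {D,F}.
M↔T: latent back-door arc(s) into M.
size 0: {}; under {} M still reaches {F,T} ∋ T.
size 1: {D}, {F}; under {D} M still reaches {F,T} ∋ T.
size 2: {D,F}; under {D,F} M still reaches {T} ∋ T.
M↔T cannot be blocked by any observed set — no back-door set.

M→T: no observed back-door set.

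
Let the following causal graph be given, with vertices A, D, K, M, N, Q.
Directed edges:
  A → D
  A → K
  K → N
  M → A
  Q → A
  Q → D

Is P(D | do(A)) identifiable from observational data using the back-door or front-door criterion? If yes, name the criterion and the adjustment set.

desc(A)\{A}={D,K,N}; candidates ⊆ {M,Q}.
size 0: {}; under {} A still reaches {D,M,Q} ∋ D.
{Q}: A⊥D given {Q} in G with A→· removed — back-door holds.
P(D|do(A)) = Σ_{Q} P(D|A,Q)·P(Q).

P(D|do(A)): backdoor, adjust for {Q}.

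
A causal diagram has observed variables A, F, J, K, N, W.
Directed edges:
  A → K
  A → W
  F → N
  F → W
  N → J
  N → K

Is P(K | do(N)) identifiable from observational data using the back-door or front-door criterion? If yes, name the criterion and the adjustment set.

P(K|do(N)): backdoor, adjust for ∅.

desc(N)\{N}={J,K}; candidates ⊆ {A,F,W}.
∅: N⊥K given ∅ in G with N→· removed — back-door holds.
P(K|do(N)) = P(K|N) — no adjustment needed.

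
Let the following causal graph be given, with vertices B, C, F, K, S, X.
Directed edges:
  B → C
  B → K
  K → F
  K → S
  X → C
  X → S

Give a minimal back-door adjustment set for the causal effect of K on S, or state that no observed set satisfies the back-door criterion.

desc(K)\{K}={F,S}; candidates ⊆ {B,C,X}.
∅: K⊥S given ∅ in G with K→· removed — back-door holds.

K→S: minimal back-door set ∅.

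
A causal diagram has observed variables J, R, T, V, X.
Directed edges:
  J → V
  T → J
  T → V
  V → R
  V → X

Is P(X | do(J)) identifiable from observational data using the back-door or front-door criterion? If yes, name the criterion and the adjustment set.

P(X|do(J)): backdoor, adjust for {T}.

desc(J)\{J}={R,V,X}; candidates ⊆ {T}.
size 0: {}; under {} J still reaches {R,T,V,X} ∋ X.
{T}: J⊥X given {T} in G with J→· removed — back-door holds.
P(X|do(J)) = Σ_{T} P(X|J,T)·P(T).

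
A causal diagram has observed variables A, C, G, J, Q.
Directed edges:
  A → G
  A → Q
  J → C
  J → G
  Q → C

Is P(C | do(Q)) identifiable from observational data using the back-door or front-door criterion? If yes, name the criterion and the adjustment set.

desc(Q)\{Q}={C}; candidates ⊆ {A,G,J}.
∅: Q⊥C given ∅ in G with Q→· removed — back-door holds.
P(C|do(Q)) = P(C|Q) — no adjustment needed.

P(C|do(Q)): backdoor, adjust for ∅.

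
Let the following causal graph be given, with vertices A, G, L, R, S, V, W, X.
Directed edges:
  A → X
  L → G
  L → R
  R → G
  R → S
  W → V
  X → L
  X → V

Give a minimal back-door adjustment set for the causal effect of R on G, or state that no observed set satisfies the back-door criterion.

R→G: minimal back-door set {L}.

desc(R)\{R}={G,S}; candidates ⊆ {A,L,V,W,X}.
size 0: {}; under {} R still reaches {A,G,L,V,X} ∋ G.
{L}: R⊥G given {L} in G with R→· removed — back-door holds.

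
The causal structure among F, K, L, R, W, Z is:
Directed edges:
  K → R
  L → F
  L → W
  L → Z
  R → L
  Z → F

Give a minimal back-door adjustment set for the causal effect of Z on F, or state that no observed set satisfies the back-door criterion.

Z→F: minimal back-door set {L}.

desc(Z)\{Z}={F}; candidates ⊆ {K,L,R,W}.
size 0: {}; under {} Z still reaches {F,K,L,R,W} ∋ F.
{L}: Z⊥F given {L} in G with Z→· removed — back-door holds.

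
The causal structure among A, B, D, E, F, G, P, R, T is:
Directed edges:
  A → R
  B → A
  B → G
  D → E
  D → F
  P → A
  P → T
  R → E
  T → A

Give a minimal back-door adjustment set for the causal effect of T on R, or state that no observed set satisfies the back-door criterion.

T→R: minimal back-door set {P}.

desc(T)\{T}={A,E,R}; candidates ⊆ {B,D,F,G,P}.
size 0: {}; under {} T still reaches {A,E,P,R} ∋ R.
{P}: T⊥R given {P} in G with T→· removed — back-door holds.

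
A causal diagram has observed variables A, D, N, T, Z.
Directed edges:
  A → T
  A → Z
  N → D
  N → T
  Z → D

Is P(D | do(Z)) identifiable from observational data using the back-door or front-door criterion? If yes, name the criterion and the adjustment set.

P(D|do(Z)): backdoor, adjust for ∅.

desc(Z)\{Z}={D}; candidates ⊆ {A,N,T}.
∅: Z⊥D given ∅ in G with Z→· removed — back-door holds.
P(D|do(Z)) = P(D|Z) — no adjustment needed.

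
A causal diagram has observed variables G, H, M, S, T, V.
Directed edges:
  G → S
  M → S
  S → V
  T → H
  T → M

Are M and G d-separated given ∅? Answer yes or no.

Yes — M ⊥ G | ∅.

Bayes-Ball from M | ∅ reaches {H,S,T,V}.
G ∉ reach(M|∅) ⇒ M ⊥ G | ∅.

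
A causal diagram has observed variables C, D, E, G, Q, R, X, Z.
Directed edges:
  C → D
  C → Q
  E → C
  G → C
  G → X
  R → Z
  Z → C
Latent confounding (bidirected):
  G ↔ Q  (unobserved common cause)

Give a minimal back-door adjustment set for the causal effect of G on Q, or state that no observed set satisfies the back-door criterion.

desc(G)\{G}={C,D,Q,X}; candidates ⊆ {E,R,Z}.
G↔Q: latent back-door arc(s) into G.
size 0: {}; under {} G still reaches {Q} ∋ Q.
size 1: {E}, {R}, {Z}; under {E} G still reaches {Q} ∋ Q.
size 2: {E,R}, {E,Z}, {R,Z}; under {E,R} G still reaches {Q} ∋ Q.
G↔Q cannot be blocked by any observed set — no back-door set.

G→Q: no observed back-door set.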